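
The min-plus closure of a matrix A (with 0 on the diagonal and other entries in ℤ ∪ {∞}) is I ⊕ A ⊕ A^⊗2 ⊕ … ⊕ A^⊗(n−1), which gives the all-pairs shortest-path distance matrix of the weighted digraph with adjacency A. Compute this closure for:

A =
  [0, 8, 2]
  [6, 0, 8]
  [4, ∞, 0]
Closure =
  [0, 8, 2]
  [6, 0, 8]
  [4, 12, 0]

This is the Floyd-Warshall all-pairs shortest-path computation. For each intermediate vertex k = 0, 1, …, 2, update dist[i][j] ← min(dist[i][j], dist[i][k] + dist[k][j]). The final matrix gives, for each (i, j), the minimum total weight of any directed path from i to j (possibly empty when i = j).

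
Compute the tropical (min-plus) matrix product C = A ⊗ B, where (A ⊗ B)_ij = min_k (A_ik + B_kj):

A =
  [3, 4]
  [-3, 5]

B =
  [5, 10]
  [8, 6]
A ⊗ B =
  [8, 10]
  [2, 7]

Apply the min-plus product entry-by-entry:
  C[0][0] = min over k of (A[0][0] + B[0][0] = 3 + 5 = 8, A[0][1] + B[1][0] = 4 + 8 = 12) = 8 (attained at k = 0)
  C[0][1] = min over k of (A[0][0] + B[0][1] = 3 + 10 = 13, A[0][1] + B[1][1] = 4 + 6 = 10) = 10 (attained at k = 1)
  C[1][0] = min over k of (A[1][0] + B[0][0] = -3 + 5 = 2, A[1][1] + B[1][0] = 5 + 8 = 13) = 2 (attained at k = 0)
  C[1][1] = min over k of (A[1][0] + B[0][1] = -3 + 10 = 7, A[1][1] + B[1][1] = 5 + 6 = 11) = 7 (attained at k = 0)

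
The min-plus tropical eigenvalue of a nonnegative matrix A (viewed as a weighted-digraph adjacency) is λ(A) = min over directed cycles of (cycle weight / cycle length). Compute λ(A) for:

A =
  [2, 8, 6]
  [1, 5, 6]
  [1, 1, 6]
λ(A) = 2

Enumerate directed cycles and compute their means (weight / length). Sample:
  cycle 0 → 0: weight = 2, length = 1, mean = 2/1 ≈ 2.000
  cycle 1 → 1: weight = 5, length = 1, mean = 5/1 ≈ 5.000
  cycle 2 → 2: weight = 6, length = 1, mean = 6/1 ≈ 6.000
  cycle 0 → 1 → 0: weight = 9, length = 2, mean = 9/2 ≈ 4.500
  cycle 0 → 2 → 0: weight = 7, length = 2, mean = 7/2 ≈ 3.500
  cycle 1 → 0 → 1: weight = 9, length = 2, mean = 9/2 ≈ 4.500
Minimum mean = 2.000, attained e.g. along the cycle 0 → 0 with weight 2 and length 1. So λ(A) = 2/1 = 2.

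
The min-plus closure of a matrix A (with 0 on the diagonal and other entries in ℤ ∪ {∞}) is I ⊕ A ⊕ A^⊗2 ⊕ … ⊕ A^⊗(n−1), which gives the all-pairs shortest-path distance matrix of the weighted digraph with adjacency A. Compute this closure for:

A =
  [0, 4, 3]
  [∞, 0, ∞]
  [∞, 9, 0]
Closure =
  [0, 4, 3]
  [∞, 0, ∞]
  [∞, 9, 0]

This is the Floyd-Warshall all-pairs shortest-path computation. For each intermediate vertex k = 0, 1, …, 2, update dist[i][j] ← min(dist[i][j], dist[i][k] + dist[k][j]). The final matrix gives, for each (i, j), the minimum total weight of any directed path from i to j (possibly empty when i = j).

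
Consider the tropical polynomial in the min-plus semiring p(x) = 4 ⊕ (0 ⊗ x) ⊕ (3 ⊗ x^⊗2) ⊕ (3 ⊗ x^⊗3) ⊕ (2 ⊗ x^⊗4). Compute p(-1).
p(-1) = -2

A tropical monomial a ⊗ x^⊗i evaluates to a + i · x. Evaluating each term at x = -1:
  Term 0 contributes 4 + 0 · -1 = 4
  Term 1 contributes 0 + 1 · -1 = -1
  Term 2 contributes 3 + 2 · -1 = 1
  Term 3 contributes 3 + 3 · -1 = 0
  Term 4 contributes 2 + 4 · -1 = -2
p(-1) = ⊕ of these = min[4, -1, 1, 0, -2] = -2.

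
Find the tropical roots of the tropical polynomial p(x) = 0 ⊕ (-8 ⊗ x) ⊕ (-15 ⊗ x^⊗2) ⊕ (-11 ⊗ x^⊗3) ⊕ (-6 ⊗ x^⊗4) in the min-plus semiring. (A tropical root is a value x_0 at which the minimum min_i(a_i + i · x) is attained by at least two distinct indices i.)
Roots: {-5, -4, 7, 8}

Each tropical root is a break point of the lower envelope of the lines y = a_i + i · x (there are 5 lines, with slopes 0, 1, ..., 4). Only the lines that attain the minimum somewhere contribute to roots; other lines are dominated. Here the surviving (envelope) indices are i = 4, i = 3, i = 2, i = 1, i = 0.
Intersections between consecutive envelope lines give the roots: for adjacent envelope indices i < j the intersection is x = (a_i − a_j) / (j − i). Reading off the sorted break points: {-5, -4, 7, 8}.
Verification: at each break x_0, at least two indices attain the minimum of min_i(a_i + i · x_0).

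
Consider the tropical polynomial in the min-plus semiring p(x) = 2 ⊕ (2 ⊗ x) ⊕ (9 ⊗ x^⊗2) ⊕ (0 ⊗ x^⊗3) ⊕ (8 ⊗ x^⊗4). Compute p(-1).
p(-1) = -3

A tropical monomial a ⊗ x^⊗i evaluates to a + i · x. Evaluating each term at x = -1:
  Term 0 contributes 2 + 0 · -1 = 2
  Term 1 contributes 2 + 1 · -1 = 1
  Term 2 contributes 9 + 2 · -1 = 7
  Term 3 contributes 0 + 3 · -1 = -3
  Term 4 contributes 8 + 4 · -1 = 4
p(-1) = ⊕ of these = min[2, 1, 7, -3, 4] = -3.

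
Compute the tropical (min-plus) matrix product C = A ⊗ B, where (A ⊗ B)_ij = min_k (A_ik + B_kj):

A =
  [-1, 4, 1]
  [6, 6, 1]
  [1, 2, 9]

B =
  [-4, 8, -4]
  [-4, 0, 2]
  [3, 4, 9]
A ⊗ B =
  [-5, 4, -5]
  [2, 5, 2]
  [-3, 2, -3]

Apply the min-plus product entry-by-entry:
  C[0][0] = min over k of (A[0][0] + B[0][0] = -1 + -4 = -5, A[0][1] + B[1][0] = 4 + -4 = 0, A[0][2] + B[2][0] = 1 + 3 = 4) = -5 (attained at k = 0)
  C[0][1] = min over k of (A[0][0] + B[0][1] = -1 + 8 = 7, A[0][1] + B[1][1] = 4 + 0 = 4, A[0][2] + B[2][1] = 1 + 4 = 5) = 4 (attained at k = 1)
  C[0][2] = min over k of (A[0][0] + B[0][2] = -1 + -4 = -5, A[0][1] + B[1][2] = 4 + 2 = 6, A[0][2] + B[2][2] = 1 + 9 = 10) = -5 (attained at k = 0)
  C[1][0] = min over k of (A[1][0] + B[0][0] = 6 + -4 = 2, A[1][1] + B[1][0] = 6 + -4 = 2, A[1][2] + B[2][0] = 1 + 3 = 4) = 2 (attained at k = 0)
  C[1][1] = min over k of (A[1][0] + B[0][1] = 6 + 8 = 14, A[1][1] + B[1][1] = 6 + 0 = 6, A[1][2] + B[2][1] = 1 + 4 = 5) = 5 (attained at k = 2)
  C[1][2] = min over k of (A[1][0] + B[0][2] = 6 + -4 = 2, A[1][1] + B[1][2] = 6 + 2 = 8, A[1][2] + B[2][2] = 1 + 9 = 10) = 2 (attained at k = 0)
  C[2][0] = min over k of (A[2][0] + B[0][0] = 1 + -4 = -3, A[2][1] + B[1][0] = 2 + -4 = -2, A[2][2] + B[2][0] = 9 + 3 = 12) = -3 (attained at k = 0)
  C[2][1] = min over k of (A[2][0] + B[0][1] = 1 + 8 = 9, A[2][1] + B[1][1] = 2 + 0 = 2, A[2][2] + B[2][1] = 9 + 4 = 13) = 2 (attained at k = 1)
  C[2][2] = min over k of (A[2][0] + B[0][2] = 1 + -4 = -3, A[2][1] + B[1][2] = 2 + 2 = 4, A[2][2] + B[2][2] = 9 + 9 = 18) = -3 (attained at k = 0)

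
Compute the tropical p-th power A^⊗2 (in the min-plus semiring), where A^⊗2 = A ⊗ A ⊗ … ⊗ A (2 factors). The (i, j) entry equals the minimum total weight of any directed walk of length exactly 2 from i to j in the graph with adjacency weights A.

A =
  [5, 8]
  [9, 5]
A^⊗2 =
  [10, 13]
  [14, 10]

Each entry (A^⊗2)_ij equals the minimum over all length-2 walks i = v_0 → v_1 → … → v_2 = j of Σ_t A[v_t][v_{t+1}]. For example, for (i, j) = (0, 1) we minimise over 2 possible intermediate vertex sequences; the minimum is 13, attained along the walk 0 → 0 → 1.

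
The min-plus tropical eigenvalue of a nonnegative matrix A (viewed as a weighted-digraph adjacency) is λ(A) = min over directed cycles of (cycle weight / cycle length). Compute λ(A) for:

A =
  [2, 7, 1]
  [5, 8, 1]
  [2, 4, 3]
λ(A) = 3/2

Enumerate directed cycles and compute their means (weight / length). Sample:
  cycle 0 → 0: weight = 2, length = 1, mean = 2/1 ≈ 2.000
  cycle 1 → 1: weight = 8, length = 1, mean = 8/1 ≈ 8.000
  cycle 2 → 2: weight = 3, length = 1, mean = 3/1 ≈ 3.000
  cycle 0 → 1 → 0: weight = 12, length = 2, mean = 12/2 ≈ 6.000
  cycle 0 → 2 → 0: weight = 3, length = 2, mean = 3/2 ≈ 1.500
  cycle 1 → 0 → 1: weight = 12, length = 2, mean = 12/2 ≈ 6.000
Minimum mean = 1.500, attained e.g. along the cycle 0 → 2 → 0 with weight 3 and length 2. So λ(A) = 3/2 = 3/2.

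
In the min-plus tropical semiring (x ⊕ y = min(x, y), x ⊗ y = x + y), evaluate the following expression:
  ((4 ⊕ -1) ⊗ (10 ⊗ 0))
((4 ⊕ -1) ⊗ (10 ⊗ 0)) = 9

Expand innermost to outermost. Recall ⊕ takes the minimum of its arguments and ⊗ takes their sum. Working out the expression ((4 ⊕ -1) ⊗ (10 ⊗ 0)) gives 9.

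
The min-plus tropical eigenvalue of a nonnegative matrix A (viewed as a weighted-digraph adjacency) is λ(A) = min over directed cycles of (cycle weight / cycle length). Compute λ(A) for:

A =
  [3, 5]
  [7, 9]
λ(A) = 3

Enumerate directed cycles and compute their means (weight / length). Sample:
  cycle 0 → 0: weight = 3, length = 1, mean = 3/1 ≈ 3.000
  cycle 1 → 1: weight = 9, length = 1, mean = 9/1 ≈ 9.000
  cycle 0 → 1 → 0: weight = 12, length = 2, mean = 12/2 ≈ 6.000
  cycle 1 → 0 → 1: weight = 12, length = 2, mean = 12/2 ≈ 6.000
Minimum mean = 3.000, attained e.g. along the cycle 0 → 0 with weight 3 and length 1. So λ(A) = 3/1 = 3.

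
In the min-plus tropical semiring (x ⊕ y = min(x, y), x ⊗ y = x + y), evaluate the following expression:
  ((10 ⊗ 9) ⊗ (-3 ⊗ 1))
((10 ⊗ 9) ⊗ (-3 ⊗ 1)) = 17

Expand innermost to outermost. Recall ⊕ takes the minimum of its arguments and ⊗ takes their sum. Working out the expression ((10 ⊗ 9) ⊗ (-3 ⊗ 1)) gives 17.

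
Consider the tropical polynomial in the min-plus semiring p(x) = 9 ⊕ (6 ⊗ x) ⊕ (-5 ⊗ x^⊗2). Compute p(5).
p(5) = 5

A tropical monomial a ⊗ x^⊗i evaluates to a + i · x. Evaluating each term at x = 5:
  Term 0 contributes 9 + 0 · 5 = 9
  Term 1 contributes 6 + 1 · 5 = 11
  Term 2 contributes -5 + 2 · 5 = 5
p(5) = ⊕ of these = min[9, 11, 5] = 5.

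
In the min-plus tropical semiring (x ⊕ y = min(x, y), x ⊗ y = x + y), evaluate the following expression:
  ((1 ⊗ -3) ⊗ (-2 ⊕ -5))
((1 ⊗ -3) ⊗ (-2 ⊕ -5)) = -7

Expand innermost to outermost. Recall ⊕ takes the minimum of its arguments and ⊗ takes their sum. Working out the expression ((1 ⊗ -3) ⊗ (-2 ⊕ -5)) gives -7.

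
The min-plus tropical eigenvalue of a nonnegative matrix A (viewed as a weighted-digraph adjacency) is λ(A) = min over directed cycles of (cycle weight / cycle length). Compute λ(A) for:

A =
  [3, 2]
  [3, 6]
λ(A) = 5/2

Enumerate directed cycles and compute their means (weight / length). Sample:
  cycle 0 → 0: weight = 3, length = 1, mean = 3/1 ≈ 3.000
  cycle 1 → 1: weight = 6, length = 1, mean = 6/1 ≈ 6.000
  cycle 0 → 1 → 0: weight = 5, length = 2, mean = 5/2 ≈ 2.500
  cycle 1 → 0 → 1: weight = 5, length = 2, mean = 5/2 ≈ 2.500
Minimum mean = 2.500, attained e.g. along the cycle 0 → 1 → 0 with weight 5 and length 2. So λ(A) = 5/2 = 5/2.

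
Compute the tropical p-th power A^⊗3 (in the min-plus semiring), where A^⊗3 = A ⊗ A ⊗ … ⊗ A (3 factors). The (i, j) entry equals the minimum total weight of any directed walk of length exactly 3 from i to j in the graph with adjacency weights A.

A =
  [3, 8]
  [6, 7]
A^⊗3 =
  [9, 14]
  [12, 17]

Each entry (A^⊗3)_ij equals the minimum over all length-3 walks i = v_0 → v_1 → … → v_3 = j of Σ_t A[v_t][v_{t+1}]. For example, for (i, j) = (0, 1) we minimise over 4 possible intermediate vertex sequences; the minimum is 14, attained along the walk 0 → 0 → 0 → 1.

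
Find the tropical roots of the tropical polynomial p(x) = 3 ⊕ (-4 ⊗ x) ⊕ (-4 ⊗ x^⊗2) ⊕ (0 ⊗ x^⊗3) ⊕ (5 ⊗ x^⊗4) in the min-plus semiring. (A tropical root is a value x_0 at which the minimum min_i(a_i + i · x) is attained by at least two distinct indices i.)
Roots: {-5, -4, 0, 7}

Each tropical root is a break point of the lower envelope of the lines y = a_i + i · x (there are 5 lines, with slopes 0, 1, ..., 4). Only the lines that attain the minimum somewhere contribute to roots; other lines are dominated. Here the surviving (envelope) indices are i = 4, i = 3, i = 2, i = 1, i = 0.
Intersections between consecutive envelope lines give the roots: for adjacent envelope indices i < j the intersection is x = (a_i − a_j) / (j − i). Reading off the sorted break points: {-5, -4, 0, 7}.
Verification: at each break x_0, at least two indices attain the minimum of min_i(a_i + i · x_0).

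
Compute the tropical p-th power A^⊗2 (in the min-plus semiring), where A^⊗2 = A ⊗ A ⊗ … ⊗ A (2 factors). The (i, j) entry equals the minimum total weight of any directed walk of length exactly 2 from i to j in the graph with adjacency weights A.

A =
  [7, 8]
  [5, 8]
A^⊗2 =
  [13, 15]
  [12, 13]

Each entry (A^⊗2)_ij equals the minimum over all length-2 walks i = v_0 → v_1 → … → v_2 = j of Σ_t A[v_t][v_{t+1}]. For example, for (i, j) = (0, 1) we minimise over 2 possible intermediate vertex sequences; the minimum is 15, attained along the walk 0 → 0 → 1.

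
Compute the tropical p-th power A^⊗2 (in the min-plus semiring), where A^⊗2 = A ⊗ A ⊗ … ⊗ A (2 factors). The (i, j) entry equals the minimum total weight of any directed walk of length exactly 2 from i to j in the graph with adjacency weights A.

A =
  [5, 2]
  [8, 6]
A^⊗2 =
  [10, 7]
  [13, 10]

Each entry (A^⊗2)_ij equals the minimum over all length-2 walks i = v_0 → v_1 → … → v_2 = j of Σ_t A[v_t][v_{t+1}]. For example, for (i, j) = (0, 1) we minimise over 2 possible intermediate vertex sequences; the minimum is 7, attained along the walk 0 → 0 → 1.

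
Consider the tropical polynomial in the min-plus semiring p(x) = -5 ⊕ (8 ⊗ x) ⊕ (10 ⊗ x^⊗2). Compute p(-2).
p(-2) = -5

A tropical monomial a ⊗ x^⊗i evaluates to a + i · x. Evaluating each term at x = -2:
  Term 0 contributes -5 + 0 · -2 = -5
  Term 1 contributes 8 + 1 · -2 = 6
  Term 2 contributes 10 + 2 · -2 = 6
p(-2) = ⊕ of these = min[-5, 6, 6] = -5.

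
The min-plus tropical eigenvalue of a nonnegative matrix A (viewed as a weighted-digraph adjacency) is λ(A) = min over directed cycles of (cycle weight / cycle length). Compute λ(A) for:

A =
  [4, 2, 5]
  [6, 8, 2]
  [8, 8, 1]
λ(A) = 1

Enumerate directed cycles and compute their means (weight / length). Sample:
  cycle 0 → 0: weight = 4, length = 1, mean = 4/1 ≈ 4.000
  cycle 1 → 1: weight = 8, length = 1, mean = 8/1 ≈ 8.000
  cycle 2 → 2: weight = 1, length = 1, mean = 1/1 ≈ 1.000
  cycle 0 → 1 → 0: weight = 8, length = 2, mean = 8/2 ≈ 4.000
  cycle 0 → 2 → 0: weight = 13, length = 2, mean = 13/2 ≈ 6.500
  cycle 1 → 0 → 1: weight = 8, length = 2, mean = 8/2 ≈ 4.000
Minimum mean = 1.000, attained e.g. along the cycle 2 → 2 with weight 1 and length 1. So λ(A) = 1/1 = 1.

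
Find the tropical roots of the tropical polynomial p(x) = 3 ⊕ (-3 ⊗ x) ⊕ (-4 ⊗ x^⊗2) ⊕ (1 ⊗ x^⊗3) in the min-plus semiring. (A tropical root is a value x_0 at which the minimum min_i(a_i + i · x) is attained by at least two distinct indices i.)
Roots: {-5, 1, 6}

Each tropical root is a break point of the lower envelope of the lines y = a_i + i · x (there are 4 lines, with slopes 0, 1, ..., 3). Only the lines that attain the minimum somewhere contribute to roots; other lines are dominated. Here the surviving (envelope) indices are i = 3, i = 2, i = 1, i = 0.
Intersections between consecutive envelope lines give the roots: for adjacent envelope indices i < j the intersection is x = (a_i − a_j) / (j − i). Reading off the sorted break points: {-5, 1, 6}.
Verification: at each break x_0, at least two indices attain the minimum of min_i(a_i + i · x_0).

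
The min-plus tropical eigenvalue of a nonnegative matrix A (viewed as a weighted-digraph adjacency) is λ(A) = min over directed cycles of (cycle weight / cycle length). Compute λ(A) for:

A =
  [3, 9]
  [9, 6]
λ(A) = 3

Enumerate directed cycles and compute their means (weight / length). Sample:
  cycle 0 → 0: weight = 3, length = 1, mean = 3/1 ≈ 3.000
  cycle 1 → 1: weight = 6, length = 1, mean = 6/1 ≈ 6.000
  cycle 0 → 1 → 0: weight = 18, length = 2, mean = 18/2 ≈ 9.000
  cycle 1 → 0 → 1: weight = 18, length = 2, mean = 18/2 ≈ 9.000
Minimum mean = 3.000, attained e.g. along the cycle 0 → 0 with weight 3 and length 1. So λ(A) = 3/1 = 3.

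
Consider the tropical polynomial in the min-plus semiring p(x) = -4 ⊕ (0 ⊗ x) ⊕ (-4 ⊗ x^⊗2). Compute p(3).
p(3) = -4

A tropical monomial a ⊗ x^⊗i evaluates to a + i · x. Evaluating each term at x = 3:
  Term 0 contributes -4 + 0 · 3 = -4
  Term 1 contributes 0 + 1 · 3 = 3
  Term 2 contributes -4 + 2 · 3 = 2
p(3) = ⊕ of these = min[-4, 3, 2] = -4.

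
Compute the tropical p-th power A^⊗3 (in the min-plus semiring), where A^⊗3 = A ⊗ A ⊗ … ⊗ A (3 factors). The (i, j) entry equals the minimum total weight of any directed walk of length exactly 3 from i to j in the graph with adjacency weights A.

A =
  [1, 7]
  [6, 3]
A^⊗3 =
  [3, 9]
  [8, 9]

Each entry (A^⊗3)_ij equals the minimum over all length-3 walks i = v_0 → v_1 → … → v_3 = j of Σ_t A[v_t][v_{t+1}]. For example, for (i, j) = (0, 1) we minimise over 4 possible intermediate vertex sequences; the minimum is 9, attained along the walk 0 → 0 → 0 → 1.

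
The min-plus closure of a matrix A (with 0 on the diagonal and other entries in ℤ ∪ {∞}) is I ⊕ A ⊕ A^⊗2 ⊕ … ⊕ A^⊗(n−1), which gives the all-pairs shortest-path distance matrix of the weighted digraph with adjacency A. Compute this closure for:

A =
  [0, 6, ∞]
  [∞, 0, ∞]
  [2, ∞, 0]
Closure =
  [0, 6, ∞]
  [∞, 0, ∞]
  [2, 8, 0]

This is the Floyd-Warshall all-pairs shortest-path computation. For each intermediate vertex k = 0, 1, …, 2, update dist[i][j] ← min(dist[i][j], dist[i][k] + dist[k][j]). The final matrix gives, for each (i, j), the minimum total weight of any directed path from i to j (possibly empty when i = j).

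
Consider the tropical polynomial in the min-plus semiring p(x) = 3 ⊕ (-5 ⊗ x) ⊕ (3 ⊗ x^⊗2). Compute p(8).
p(8) = 3

A tropical monomial a ⊗ x^⊗i evaluates to a + i · x. Evaluating each term at x = 8:
  Term 0 contributes 3 + 0 · 8 = 3
  Term 1 contributes -5 + 1 · 8 = 3
  Term 2 contributes 3 + 2 · 8 = 19
p(8) = ⊕ of these = min[3, 3, 19] = 3.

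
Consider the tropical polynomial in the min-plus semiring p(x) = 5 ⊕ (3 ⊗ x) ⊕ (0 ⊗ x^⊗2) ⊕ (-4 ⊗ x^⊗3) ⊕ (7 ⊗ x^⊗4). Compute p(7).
p(7) = 5

A tropical monomial a ⊗ x^⊗i evaluates to a + i · x. Evaluating each term at x = 7:
  Term 0 contributes 5 + 0 · 7 = 5
  Term 1 contributes 3 + 1 · 7 = 10
  Term 2 contributes 0 + 2 · 7 = 14
  Term 3 contributes -4 + 3 · 7 = 17
  Term 4 contributes 7 + 4 · 7 = 35
p(7) = ⊕ of these = min[5, 10, 14, 17, 35] = 5.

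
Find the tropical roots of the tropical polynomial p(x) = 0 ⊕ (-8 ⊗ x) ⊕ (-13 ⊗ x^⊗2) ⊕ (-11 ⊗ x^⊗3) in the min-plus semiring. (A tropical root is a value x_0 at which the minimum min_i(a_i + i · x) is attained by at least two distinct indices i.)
Roots: {-2, 5, 8}

Each tropical root is a break point of the lower envelope of the lines y = a_i + i · x (there are 4 lines, with slopes 0, 1, ..., 3). Only the lines that attain the minimum somewhere contribute to roots; other lines are dominated. Here the surviving (envelope) indices are i = 3, i = 2, i = 1, i = 0.
Intersections between consecutive envelope lines give the roots: for adjacent envelope indices i < j the intersection is x = (a_i − a_j) / (j − i). Reading off the sorted break points: {-2, 5, 8}.
Verification: at each break x_0, at least two indices attain the minimum of min_i(a_i + i · x_0).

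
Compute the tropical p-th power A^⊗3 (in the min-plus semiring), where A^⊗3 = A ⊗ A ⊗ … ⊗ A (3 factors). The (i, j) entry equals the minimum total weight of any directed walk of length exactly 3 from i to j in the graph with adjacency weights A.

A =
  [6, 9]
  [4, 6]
A^⊗3 =
  [18, 21]
  [16, 18]

Each entry (A^⊗3)_ij equals the minimum over all length-3 walks i = v_0 → v_1 → … → v_3 = j of Σ_t A[v_t][v_{t+1}]. For example, for (i, j) = (0, 1) we minimise over 4 possible intermediate vertex sequences; the minimum is 21, attained along the walk 0 → 0 → 0 → 1.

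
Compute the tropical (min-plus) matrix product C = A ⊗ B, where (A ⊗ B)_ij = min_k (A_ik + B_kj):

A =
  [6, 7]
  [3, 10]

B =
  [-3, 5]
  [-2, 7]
A ⊗ B =
  [3, 11]
  [0, 8]

Apply the min-plus product entry-by-entry:
  C[0][0] = min over k of (A[0][0] + B[0][0] = 6 + -3 = 3, A[0][1] + B[1][0] = 7 + -2 = 5) = 3 (attained at k = 0)
  C[0][1] = min over k of (A[0][0] + B[0][1] = 6 + 5 = 11, A[0][1] + B[1][1] = 7 + 7 = 14) = 11 (attained at k = 0)
  C[1][0] = min over k of (A[1][0] + B[0][0] = 3 + -3 = 0, A[1][1] + B[1][0] = 10 + -2 = 8) = 0 (attained at k = 0)
  C[1][1] = min over k of (A[1][0] + B[0][1] = 3 + 5 = 8, A[1][1] + B[1][1] = 10 + 7 = 17) = 8 (attained at k = 0)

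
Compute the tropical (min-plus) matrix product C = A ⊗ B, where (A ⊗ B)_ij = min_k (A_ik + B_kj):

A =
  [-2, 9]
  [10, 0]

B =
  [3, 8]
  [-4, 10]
A ⊗ B =
  [1, 6]
  [-4, 10]

Apply the min-plus product entry-by-entry:
  C[0][0] = min over k of (A[0][0] + B[0][0] = -2 + 3 = 1, A[0][1] + B[1][0] = 9 + -4 = 5) = 1 (attained at k = 0)
  C[0][1] = min over k of (A[0][0] + B[0][1] = -2 + 8 = 6, A[0][1] + B[1][1] = 9 + 10 = 19) = 6 (attained at k = 0)
  C[1][0] = min over k of (A[1][0] + B[0][0] = 10 + 3 = 13, A[1][1] + B[1][0] = 0 + -4 = -4) = -4 (attained at k = 1)
  C[1][1] = min over k of (A[1][0] + B[0][1] = 10 + 8 = 18, A[1][1] + B[1][1] = 0 + 10 = 10) = 10 (attained at k = 1)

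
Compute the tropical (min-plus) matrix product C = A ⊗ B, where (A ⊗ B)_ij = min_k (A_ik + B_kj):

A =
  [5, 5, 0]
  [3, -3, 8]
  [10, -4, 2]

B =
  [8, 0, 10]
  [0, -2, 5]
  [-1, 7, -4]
A ⊗ B =
  [-1, 3, -4]
  [-3, -5, 2]
  [-4, -6, -2]

Apply the min-plus product entry-by-entry:
  C[0][0] = min over k of (A[0][0] + B[0][0] = 5 + 8 = 13, A[0][1] + B[1][0] = 5 + 0 = 5, A[0][2] + B[2][0] = 0 + -1 = -1) = -1 (attained at k = 2)
  C[0][1] = min over k of (A[0][0] + B[0][1] = 5 + 0 = 5, A[0][1] + B[1][1] = 5 + -2 = 3, A[0][2] + B[2][1] = 0 + 7 = 7) = 3 (attained at k = 1)
  C[0][2] = min over k of (A[0][0] + B[0][2] = 5 + 10 = 15, A[0][1] + B[1][2] = 5 + 5 = 10, A[0][2] + B[2][2] = 0 + -4 = -4) = -4 (attained at k = 2)
  C[1][0] = min over k of (A[1][0] + B[0][0] = 3 + 8 = 11, A[1][1] + B[1][0] = -3 + 0 = -3, A[1][2] + B[2][0] = 8 + -1 = 7) = -3 (attained at k = 1)
  C[1][1] = min over k of (A[1][0] + B[0][1] = 3 + 0 = 3, A[1][1] + B[1][1] = -3 + -2 = -5, A[1][2] + B[2][1] = 8 + 7 = 15) = -5 (attained at k = 1)
  C[1][2] = min over k of (A[1][0] + B[0][2] = 3 + 10 = 13, A[1][1] + B[1][2] = -3 + 5 = 2, A[1][2] + B[2][2] = 8 + -4 = 4) = 2 (attained at k = 1)
  C[2][0] = min over k of (A[2][0] + B[0][0] = 10 + 8 = 18, A[2][1] + B[1][0] = -4 + 0 = -4, A[2][2] + B[2][0] = 2 + -1 = 1) = -4 (attained at k = 1)
  C[2][1] = min over k of (A[2][0] + B[0][1] = 10 + 0 = 10, A[2][1] + B[1][1] = -4 + -2 = -6, A[2][2] + B[2][1] = 2 + 7 = 9) = -6 (attained at k = 1)
  C[2][2] = min over k of (A[2][0] + B[0][2] = 10 + 10 = 20, A[2][1] + B[1][2] = -4 + 5 = 1, A[2][2] + B[2][2] = 2 + -4 = -2) = -2 (attained at k = 2)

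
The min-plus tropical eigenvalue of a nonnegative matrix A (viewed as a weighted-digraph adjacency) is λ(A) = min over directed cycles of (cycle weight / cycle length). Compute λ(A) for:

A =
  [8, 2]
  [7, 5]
λ(A) = 9/2

Enumerate directed cycles and compute their means (weight / length). Sample:
  cycle 0 → 0: weight = 8, length = 1, mean = 8/1 ≈ 8.000
  cycle 1 → 1: weight = 5, length = 1, mean = 5/1 ≈ 5.000
  cycle 0 → 1 → 0: weight = 9, length = 2, mean = 9/2 ≈ 4.500
  cycle 1 → 0 → 1: weight = 9, length = 2, mean = 9/2 ≈ 4.500
Minimum mean = 4.500, attained e.g. along the cycle 0 → 1 → 0 with weight 9 and length 2. So λ(A) = 9/2 = 9/2.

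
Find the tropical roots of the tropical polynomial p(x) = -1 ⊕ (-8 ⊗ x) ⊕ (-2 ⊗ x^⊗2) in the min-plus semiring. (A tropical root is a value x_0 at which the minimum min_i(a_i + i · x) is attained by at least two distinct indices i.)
Roots: {-6, 7}

Each tropical root is a break point of the lower envelope of the lines y = a_i + i · x (there are 3 lines, with slopes 0, 1, ..., 2). Only the lines that attain the minimum somewhere contribute to roots; other lines are dominated. Here the surviving (envelope) indices are i = 2, i = 1, i = 0.
Intersections between consecutive envelope lines give the roots: for adjacent envelope indices i < j the intersection is x = (a_i − a_j) / (j − i). Reading off the sorted break points: {-6, 7}.
Verification: at each break x_0, at least two indices attain the minimum of min_i(a_i + i · x_0).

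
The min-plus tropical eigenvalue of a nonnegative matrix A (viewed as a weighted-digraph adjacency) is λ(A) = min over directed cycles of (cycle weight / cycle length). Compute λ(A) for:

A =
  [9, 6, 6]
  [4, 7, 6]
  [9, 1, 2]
λ(A) = 2

Enumerate directed cycles and compute their means (weight / length). Sample:
  cycle 0 → 0: weight = 9, length = 1, mean = 9/1 ≈ 9.000
  cycle 1 → 1: weight = 7, length = 1, mean = 7/1 ≈ 7.000
  cycle 2 → 2: weight = 2, length = 1, mean = 2/1 ≈ 2.000
  cycle 0 → 1 → 0: weight = 10, length = 2, mean = 10/2 ≈ 5.000
  cycle 0 → 2 → 0: weight = 15, length = 2, mean = 15/2 ≈ 7.500
  cycle 1 → 0 → 1: weight = 10, length = 2, mean = 10/2 ≈ 5.000
Minimum mean = 2.000, attained e.g. along the cycle 2 → 2 with weight 2 and length 1. So λ(A) = 2/1 = 2.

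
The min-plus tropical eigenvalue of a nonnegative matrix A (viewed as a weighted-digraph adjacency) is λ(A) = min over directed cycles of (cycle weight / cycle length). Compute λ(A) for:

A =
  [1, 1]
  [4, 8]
λ(A) = 1

Enumerate directed cycles and compute their means (weight / length). Sample:
  cycle 0 → 0: weight = 1, length = 1, mean = 1/1 ≈ 1.000
  cycle 1 → 1: weight = 8, length = 1, mean = 8/1 ≈ 8.000
  cycle 0 → 1 → 0: weight = 5, length = 2, mean = 5/2 ≈ 2.500
  cycle 1 → 0 → 1: weight = 5, length = 2, mean = 5/2 ≈ 2.500
Minimum mean = 1.000, attained e.g. along the cycle 0 → 0 with weight 1 and length 1. So λ(A) = 1/1 = 1.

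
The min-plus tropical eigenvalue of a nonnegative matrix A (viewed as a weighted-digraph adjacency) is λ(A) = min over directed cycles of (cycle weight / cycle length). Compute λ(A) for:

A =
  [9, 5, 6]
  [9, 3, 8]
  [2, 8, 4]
λ(A) = 3

Enumerate directed cycles and compute their means (weight / length). Sample:
  cycle 0 → 0: weight = 9, length = 1, mean = 9/1 ≈ 9.000
  cycle 1 → 1: weight = 3, length = 1, mean = 3/1 ≈ 3.000
  cycle 2 → 2: weight = 4, length = 1, mean = 4/1 ≈ 4.000
  cycle 0 → 1 → 0: weight = 14, length = 2, mean = 14/2 ≈ 7.000
  cycle 0 → 2 → 0: weight = 8, length = 2, mean = 8/2 ≈ 4.000
  cycle 1 → 0 → 1: weight = 14, length = 2, mean = 14/2 ≈ 7.000
Minimum mean = 3.000, attained e.g. along the cycle 1 → 1 with weight 3 and length 1. So λ(A) = 3/1 = 3.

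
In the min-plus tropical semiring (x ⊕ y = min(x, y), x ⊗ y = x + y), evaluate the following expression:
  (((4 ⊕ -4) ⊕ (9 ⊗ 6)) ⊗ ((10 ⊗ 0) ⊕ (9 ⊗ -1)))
(((4 ⊕ -4) ⊕ (9 ⊗ 6)) ⊗ ((10 ⊗ 0) ⊕ (9 ⊗ -1))) = 4

Expand innermost to outermost. Recall ⊕ takes the minimum of its arguments and ⊗ takes their sum. Working out the expression (((4 ⊕ -4) ⊕ (9 ⊗ 6)) ⊗ ((10 ⊗ 0) ⊕ (9 ⊗ -1))) gives 4.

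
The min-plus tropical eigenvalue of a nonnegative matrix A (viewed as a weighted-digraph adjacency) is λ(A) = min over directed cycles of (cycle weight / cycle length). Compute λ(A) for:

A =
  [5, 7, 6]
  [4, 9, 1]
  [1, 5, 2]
λ(A) = 2

Enumerate directed cycles and compute their means (weight / length). Sample:
  cycle 0 → 0: weight = 5, length = 1, mean = 5/1 ≈ 5.000
  cycle 1 → 1: weight = 9, length = 1, mean = 9/1 ≈ 9.000
  cycle 2 → 2: weight = 2, length = 1, mean = 2/1 ≈ 2.000
  cycle 0 → 1 → 0: weight = 11, length = 2, mean = 11/2 ≈ 5.500
  cycle 0 → 2 → 0: weight = 7, length = 2, mean = 7/2 ≈ 3.500
  cycle 1 → 0 → 1: weight = 11, length = 2, mean = 11/2 ≈ 5.500
Minimum mean = 2.000, attained e.g. along the cycle 2 → 2 with weight 2 and length 1. So λ(A) = 2/1 = 2.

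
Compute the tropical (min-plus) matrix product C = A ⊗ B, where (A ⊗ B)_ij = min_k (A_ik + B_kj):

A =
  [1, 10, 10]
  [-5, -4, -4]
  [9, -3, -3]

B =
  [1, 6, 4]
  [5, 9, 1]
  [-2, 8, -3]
A ⊗ B =
  [2, 7, 5]
  [-6, 1, -7]
  [-5, 5, -6]

Apply the min-plus product entry-by-entry:
  C[0][0] = min over k of (A[0][0] + B[0][0] = 1 + 1 = 2, A[0][1] + B[1][0] = 10 + 5 = 15, A[0][2] + B[2][0] = 10 + -2 = 8) = 2 (attained at k = 0)
  C[0][1] = min over k of (A[0][0] + B[0][1] = 1 + 6 = 7, A[0][1] + B[1][1] = 10 + 9 = 19, A[0][2] + B[2][1] = 10 + 8 = 18) = 7 (attained at k = 0)
  C[0][2] = min over k of (A[0][0] + B[0][2] = 1 + 4 = 5, A[0][1] + B[1][2] = 10 + 1 = 11, A[0][2] + B[2][2] = 10 + -3 = 7) = 5 (attained at k = 0)
  C[1][0] = min over k of (A[1][0] + B[0][0] = -5 + 1 = -4, A[1][1] + B[1][0] = -4 + 5 = 1, A[1][2] + B[2][0] = -4 + -2 = -6) = -6 (attained at k = 2)
  C[1][1] = min over k of (A[1][0] + B[0][1] = -5 + 6 = 1, A[1][1] + B[1][1] = -4 + 9 = 5, A[1][2] + B[2][1] = -4 + 8 = 4) = 1 (attained at k = 0)
  C[1][2] = min over k of (A[1][0] + B[0][2] = -5 + 4 = -1, A[1][1] + B[1][2] = -4 + 1 = -3, A[1][2] + B[2][2] = -4 + -3 = -7) = -7 (attained at k = 2)
  C[2][0] = min over k of (A[2][0] + B[0][0] = 9 + 1 = 10, A[2][1] + B[1][0] = -3 + 5 = 2, A[2][2] + B[2][0] = -3 + -2 = -5) = -5 (attained at k = 2)
  C[2][1] = min over k of (A[2][0] + B[0][1] = 9 + 6 = 15, A[2][1] + B[1][1] = -3 + 9 = 6, A[2][2] + B[2][1] = -3 + 8 = 5) = 5 (attained at k = 2)
  C[2][2] = min over k of (A[2][0] + B[0][2] = 9 + 4 = 13, A[2][1] + B[1][2] = -3 + 1 = -2, A[2][2] + B[2][2] = -3 + -3 = -6) = -6 (attained at k = 2)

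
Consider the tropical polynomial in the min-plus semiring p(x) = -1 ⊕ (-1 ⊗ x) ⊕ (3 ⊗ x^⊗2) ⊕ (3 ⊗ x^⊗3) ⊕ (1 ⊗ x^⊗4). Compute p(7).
p(7) = -1

A tropical monomial a ⊗ x^⊗i evaluates to a + i · x. Evaluating each term at x = 7:
  Term 0 contributes -1 + 0 · 7 = -1
  Term 1 contributes -1 + 1 · 7 = 6
  Term 2 contributes 3 + 2 · 7 = 17
  Term 3 contributes 3 + 3 · 7 = 24
  Term 4 contributes 1 + 4 · 7 = 29
p(7) = ⊕ of these = min[-1, 6, 17, 24, 29] = -1.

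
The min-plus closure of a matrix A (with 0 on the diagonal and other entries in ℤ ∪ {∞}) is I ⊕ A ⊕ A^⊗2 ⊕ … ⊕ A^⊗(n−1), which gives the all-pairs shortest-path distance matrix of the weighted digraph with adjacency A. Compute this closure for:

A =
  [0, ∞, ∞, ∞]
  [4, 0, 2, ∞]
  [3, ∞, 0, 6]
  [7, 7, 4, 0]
Closure =
  [0, ∞, ∞, ∞]
  [4, 0, 2, 8]
  [3, 13, 0, 6]
  [7, 7, 4, 0]

This is the Floyd-Warshall all-pairs shortest-path computation. For each intermediate vertex k = 0, 1, …, 3, update dist[i][j] ← min(dist[i][j], dist[i][k] + dist[k][j]). The final matrix gives, for each (i, j), the minimum total weight of any directed path from i to j (possibly empty when i = j).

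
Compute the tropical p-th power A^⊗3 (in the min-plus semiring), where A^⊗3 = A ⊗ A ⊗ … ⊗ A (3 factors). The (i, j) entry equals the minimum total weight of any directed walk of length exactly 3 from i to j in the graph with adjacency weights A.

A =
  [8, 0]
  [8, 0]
A^⊗3 =
  [8, 0]
  [8, 0]

Each entry (A^⊗3)_ij equals the minimum over all length-3 walks i = v_0 → v_1 → … → v_3 = j of Σ_t A[v_t][v_{t+1}]. For example, for (i, j) = (0, 1) we minimise over 4 possible intermediate vertex sequences; the minimum is 0, attained along the walk 0 → 1 → 1 → 1.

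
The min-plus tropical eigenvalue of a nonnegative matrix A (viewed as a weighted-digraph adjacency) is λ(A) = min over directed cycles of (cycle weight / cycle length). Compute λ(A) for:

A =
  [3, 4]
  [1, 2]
λ(A) = 2

Enumerate directed cycles and compute their means (weight / length). Sample:
  cycle 0 → 0: weight = 3, length = 1, mean = 3/1 ≈ 3.000
  cycle 1 → 1: weight = 2, length = 1, mean = 2/1 ≈ 2.000
  cycle 0 → 1 → 0: weight = 5, length = 2, mean = 5/2 ≈ 2.500
  cycle 1 → 0 → 1: weight = 5, length = 2, mean = 5/2 ≈ 2.500
Minimum mean = 2.000, attained e.g. along the cycle 1 → 1 with weight 2 and length 1. So λ(A) = 2/1 = 2.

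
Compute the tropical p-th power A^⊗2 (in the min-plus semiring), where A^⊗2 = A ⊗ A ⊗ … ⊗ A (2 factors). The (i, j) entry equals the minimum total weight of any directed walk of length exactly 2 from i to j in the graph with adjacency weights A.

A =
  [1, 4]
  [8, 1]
A^⊗2 =
  [2, 5]
  [9, 2]

Each entry (A^⊗2)_ij equals the minimum over all length-2 walks i = v_0 → v_1 → … → v_2 = j of Σ_t A[v_t][v_{t+1}]. For example, for (i, j) = (0, 1) we minimise over 2 possible intermediate vertex sequences; the minimum is 5, attained along the walk 0 → 0 → 1.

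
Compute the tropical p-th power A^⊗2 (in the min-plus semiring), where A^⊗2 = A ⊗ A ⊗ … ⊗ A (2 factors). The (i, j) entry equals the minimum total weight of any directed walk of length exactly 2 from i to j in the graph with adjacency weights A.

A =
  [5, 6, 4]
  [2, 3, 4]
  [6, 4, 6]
A^⊗2 =
  [8, 8, 9]
  [5, 6, 6]
  [6, 7, 8]

Each entry (A^⊗2)_ij equals the minimum over all length-2 walks i = v_0 → v_1 → … → v_2 = j of Σ_t A[v_t][v_{t+1}]. For example, for (i, j) = (0, 2) we minimise over 3 possible intermediate vertex sequences; the minimum is 9, attained along the walk 0 → 0 → 2.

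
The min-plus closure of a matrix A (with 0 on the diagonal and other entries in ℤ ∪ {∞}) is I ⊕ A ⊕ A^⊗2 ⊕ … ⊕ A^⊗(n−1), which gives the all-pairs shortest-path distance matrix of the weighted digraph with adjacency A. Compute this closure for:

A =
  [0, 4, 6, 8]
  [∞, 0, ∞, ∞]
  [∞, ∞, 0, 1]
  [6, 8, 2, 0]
Closure =
  [0, 4, 6, 7]
  [∞, 0, ∞, ∞]
  [7, 9, 0, 1]
  [6, 8, 2, 0]

This is the Floyd-Warshall all-pairs shortest-path computation. For each intermediate vertex k = 0, 1, …, 3, update dist[i][j] ← min(dist[i][j], dist[i][k] + dist[k][j]). The final matrix gives, for each (i, j), the minimum total weight of any directed path from i to j (possibly empty when i = j).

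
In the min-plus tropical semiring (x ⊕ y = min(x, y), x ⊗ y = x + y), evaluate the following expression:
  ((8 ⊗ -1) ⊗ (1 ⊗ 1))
((8 ⊗ -1) ⊗ (1 ⊗ 1)) = 9

Expand innermost to outermost. Recall ⊕ takes the minimum of its arguments and ⊗ takes their sum. Working out the expression ((8 ⊗ -1) ⊗ (1 ⊗ 1)) gives 9.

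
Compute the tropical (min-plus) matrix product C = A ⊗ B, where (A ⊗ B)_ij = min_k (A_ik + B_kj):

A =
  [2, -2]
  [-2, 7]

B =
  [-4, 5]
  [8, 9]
A ⊗ B =
  [-2, 7]
  [-6, 3]

Apply the min-plus product entry-by-entry:
  C[0][0] = min over k of (A[0][0] + B[0][0] = 2 + -4 = -2, A[0][1] + B[1][0] = -2 + 8 = 6) = -2 (attained at k = 0)
  C[0][1] = min over k of (A[0][0] + B[0][1] = 2 + 5 = 7, A[0][1] + B[1][1] = -2 + 9 = 7) = 7 (attained at k = 0)
  C[1][0] = min over k of (A[1][0] + B[0][0] = -2 + -4 = -6, A[1][1] + B[1][0] = 7 + 8 = 15) = -6 (attained at k = 0)
  C[1][1] = min over k of (A[1][0] + B[0][1] = -2 + 5 = 3, A[1][1] + B[1][1] = 7 + 9 = 16) = 3 (attained at k = 0)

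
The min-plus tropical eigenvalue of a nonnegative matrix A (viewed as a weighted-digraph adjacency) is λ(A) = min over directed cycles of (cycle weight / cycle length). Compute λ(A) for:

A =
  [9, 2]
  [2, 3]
λ(A) = 2

Enumerate directed cycles and compute their means (weight / length). Sample:
  cycle 0 → 0: weight = 9, length = 1, mean = 9/1 ≈ 9.000
  cycle 1 → 1: weight = 3, length = 1, mean = 3/1 ≈ 3.000
  cycle 0 → 1 → 0: weight = 4, length = 2, mean = 4/2 ≈ 2.000
  cycle 1 → 0 → 1: weight = 4, length = 2, mean = 4/2 ≈ 2.000
Minimum mean = 2.000, attained e.g. along the cycle 0 → 1 → 0 with weight 4 and length 2. So λ(A) = 4/2 = 2.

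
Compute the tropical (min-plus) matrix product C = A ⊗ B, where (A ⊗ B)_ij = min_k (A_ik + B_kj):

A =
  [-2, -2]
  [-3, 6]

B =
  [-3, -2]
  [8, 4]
A ⊗ B =
  [-5, -4]
  [-6, -5]

Apply the min-plus product entry-by-entry:
  C[0][0] = min over k of (A[0][0] + B[0][0] = -2 + -3 = -5, A[0][1] + B[1][0] = -2 + 8 = 6) = -5 (attained at k = 0)
  C[0][1] = min over k of (A[0][0] + B[0][1] = -2 + -2 = -4, A[0][1] + B[1][1] = -2 + 4 = 2) = -4 (attained at k = 0)
  C[1][0] = min over k of (A[1][0] + B[0][0] = -3 + -3 = -6, A[1][1] + B[1][0] = 6 + 8 = 14) = -6 (attained at k = 0)
  C[1][1] = min over k of (A[1][0] + B[0][1] = -3 + -2 = -5, A[1][1] + B[1][1] = 6 + 4 = 10) = -5 (attained at k = 0)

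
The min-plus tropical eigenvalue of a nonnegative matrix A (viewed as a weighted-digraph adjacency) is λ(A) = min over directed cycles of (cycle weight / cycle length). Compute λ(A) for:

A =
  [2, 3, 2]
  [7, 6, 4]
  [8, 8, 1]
λ(A) = 1

Enumerate directed cycles and compute their means (weight / length). Sample:
  cycle 0 → 0: weight = 2, length = 1, mean = 2/1 ≈ 2.000
  cycle 1 → 1: weight = 6, length = 1, mean = 6/1 ≈ 6.000
  cycle 2 → 2: weight = 1, length = 1, mean = 1/1 ≈ 1.000
  cycle 0 → 1 → 0: weight = 10, length = 2, mean = 10/2 ≈ 5.000
  cycle 0 → 2 → 0: weight = 10, length = 2, mean = 10/2 ≈ 5.000
  cycle 1 → 0 → 1: weight = 10, length = 2, mean = 10/2 ≈ 5.000
Minimum mean = 1.000, attained e.g. along the cycle 2 → 2 with weight 1 and length 1. So λ(A) = 1/1 = 1.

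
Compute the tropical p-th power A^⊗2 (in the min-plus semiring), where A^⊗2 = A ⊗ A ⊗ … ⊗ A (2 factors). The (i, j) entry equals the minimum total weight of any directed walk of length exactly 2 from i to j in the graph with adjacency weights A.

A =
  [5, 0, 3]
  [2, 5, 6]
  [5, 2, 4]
A^⊗2 =
  [2, 5, 6]
  [7, 2, 5]
  [4, 5, 8]

Each entry (A^⊗2)_ij equals the minimum over all length-2 walks i = v_0 → v_1 → … → v_2 = j of Σ_t A[v_t][v_{t+1}]. For example, for (i, j) = (0, 2) we minimise over 3 possible intermediate vertex sequences; the minimum is 6, attained along the walk 0 → 1 → 2.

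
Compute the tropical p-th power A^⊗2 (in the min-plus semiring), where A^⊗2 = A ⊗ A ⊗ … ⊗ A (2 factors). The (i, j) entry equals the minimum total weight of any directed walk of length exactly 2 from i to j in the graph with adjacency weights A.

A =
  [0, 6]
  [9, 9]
A^⊗2 =
  [0, 6]
  [9, 15]

Each entry (A^⊗2)_ij equals the minimum over all length-2 walks i = v_0 → v_1 → … → v_2 = j of Σ_t A[v_t][v_{t+1}]. For example, for (i, j) = (0, 1) we minimise over 2 possible intermediate vertex sequences; the minimum is 6, attained along the walk 0 → 0 → 1.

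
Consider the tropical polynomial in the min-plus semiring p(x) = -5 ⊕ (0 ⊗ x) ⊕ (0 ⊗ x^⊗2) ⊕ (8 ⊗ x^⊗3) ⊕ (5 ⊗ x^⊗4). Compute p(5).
p(5) = -5

A tropical monomial a ⊗ x^⊗i evaluates to a + i · x. Evaluating each term at x = 5:
  Term 0 contributes -5 + 0 · 5 = -5
  Term 1 contributes 0 + 1 · 5 = 5
  Term 2 contributes 0 + 2 · 5 = 10
  Term 3 contributes 8 + 3 · 5 = 23
  Term 4 contributes 5 + 4 · 5 = 25
p(5) = ⊕ of these = min[-5, 5, 10, 23, 25] = -5.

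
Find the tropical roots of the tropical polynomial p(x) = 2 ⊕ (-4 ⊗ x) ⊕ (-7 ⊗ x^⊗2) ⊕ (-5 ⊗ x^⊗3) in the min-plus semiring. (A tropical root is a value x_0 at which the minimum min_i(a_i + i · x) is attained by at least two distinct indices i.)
Roots: {-2, 3, 6}

Each tropical root is a break point of the lower envelope of the lines y = a_i + i · x (there are 4 lines, with slopes 0, 1, ..., 3). Only the lines that attain the minimum somewhere contribute to roots; other lines are dominated. Here the surviving (envelope) indices are i = 3, i = 2, i = 1, i = 0.
Intersections between consecutive envelope lines give the roots: for adjacent envelope indices i < j the intersection is x = (a_i − a_j) / (j − i). Reading off the sorted break points: {-2, 3, 6}.
Verification: at each break x_0, at least two indices attain the minimum of min_i(a_i + i · x_0).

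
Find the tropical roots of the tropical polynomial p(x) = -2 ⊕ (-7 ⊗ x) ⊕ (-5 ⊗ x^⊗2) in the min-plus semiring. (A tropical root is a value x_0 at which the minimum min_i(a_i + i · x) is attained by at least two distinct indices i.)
Roots: {-2, 5}

Each tropical root is a break point of the lower envelope of the lines y = a_i + i · x (there are 3 lines, with slopes 0, 1, ..., 2). Only the lines that attain the minimum somewhere contribute to roots; other lines are dominated. Here the surviving (envelope) indices are i = 2, i = 1, i = 0.
Intersections between consecutive envelope lines give the roots: for adjacent envelope indices i < j the intersection is x = (a_i − a_j) / (j − i). Reading off the sorted break points: {-2, 5}.
Verification: at each break x_0, at least two indices attain the minimum of min_i(a_i + i · x_0).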